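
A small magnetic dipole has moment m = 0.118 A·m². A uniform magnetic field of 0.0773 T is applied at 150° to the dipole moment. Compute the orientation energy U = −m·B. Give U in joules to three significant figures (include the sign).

U ≈ 0.00790 J

U = −m·B = −mB cosθ.
U = −(0.118)(0.0773)·cos150° = 0.007899 J.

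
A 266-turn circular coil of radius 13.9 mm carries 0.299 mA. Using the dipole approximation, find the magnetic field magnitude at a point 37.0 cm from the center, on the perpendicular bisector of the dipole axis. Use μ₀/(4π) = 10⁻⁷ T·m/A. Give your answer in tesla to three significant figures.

m = NIA = NIπa² = 266·(2.99×10⁻⁴)·π·(0.0139)² = 4.828×10⁻⁵ A·m².
In the equatorial plane B = (μ₀/4π)·m/r³ (half the axial value).
B = (10⁻⁷)·(4.828×10⁻⁵) / (0.370)³ = 9.532×10⁻¹¹ T.

B ≈ 9.53×10⁻¹¹ T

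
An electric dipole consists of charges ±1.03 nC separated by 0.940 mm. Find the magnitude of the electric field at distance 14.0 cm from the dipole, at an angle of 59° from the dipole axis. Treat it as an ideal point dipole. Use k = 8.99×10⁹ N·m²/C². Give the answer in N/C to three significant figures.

Dipole moment p = qd = (1.03×10⁻⁹ C)(9.40×10⁻⁴ m) = 9.682×10⁻¹³ C·m.
At angle θ the dipole field magnitude is E = (kp/r³)·√(1 + 3cos²θ).
kp/r³ = (8.99×10⁹)(9.682×10⁻¹³) / (0.140)³ = 3.172 N/C.
√(1 + 3cos²59°) = √(1 + 3·0.2653) = √1.7958 ≈ 1.3401.
E ≈ 3.172 × 1.340 = 4.251 N/C.

E ≈ 4.25 N/C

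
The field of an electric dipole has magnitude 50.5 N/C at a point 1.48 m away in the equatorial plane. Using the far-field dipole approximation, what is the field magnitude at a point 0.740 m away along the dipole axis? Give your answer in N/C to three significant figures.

Dipole fields scale as 1/r³ in the far field.
The axial field is twice the equatorial field at the same r, so the geometry factor is 2/1.
E₂ = E₁ · (2/1) · (r₁/r₂)³ = 50.5 · 2 · (1.48/0.740)³.
(r₁/r₂)³ = (2)³ = 8.
E₂ ≈ 808.0 N/C.

E ≈ 808 N/C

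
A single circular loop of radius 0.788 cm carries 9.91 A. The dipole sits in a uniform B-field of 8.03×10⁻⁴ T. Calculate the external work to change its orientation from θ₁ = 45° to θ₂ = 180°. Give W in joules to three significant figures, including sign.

W ≈ 2.65×10⁻⁶ J

Magnetic moment m = IA = Iπa² = (9.91)·π·(0.00788)² = 0.001933 A·m².
W_ext = ΔU = −mB cosθ₂ + mB cosθ₁ = mB(cosθ₁ − cosθ₂).
W = (0.001933)(8.03×10⁻⁴)·(cos45° − cos180°) = (1.552×10⁻⁶)·(+1.7071) = 2.650×10⁻⁶ J.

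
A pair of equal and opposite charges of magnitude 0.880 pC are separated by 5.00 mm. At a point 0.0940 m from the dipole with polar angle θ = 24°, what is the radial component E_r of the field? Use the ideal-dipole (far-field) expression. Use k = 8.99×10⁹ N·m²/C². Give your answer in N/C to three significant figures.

E_r ≈ 0.0870 N/C

Dipole moment p = qd = (8.80×10⁻¹³ C)(0.00500 m) = 4.40×10⁻¹⁵ C·m.
For a dipole, E_r = (2kp cosθ)/r³.
kp/r³ = (8.99×10⁹)(4.40×10⁻¹⁵)/(0.0940)³ = 0.04762 N/C.
E_r = 2·0.04762·cos24° = 0.08701 N/C.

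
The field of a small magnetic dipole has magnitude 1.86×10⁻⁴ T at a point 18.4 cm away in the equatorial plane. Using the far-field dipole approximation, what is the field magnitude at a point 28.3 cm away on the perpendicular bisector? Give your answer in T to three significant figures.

Dipole fields scale as 1/r³ in the far field; the geometry is the same at both points.
B₂ = B₁ · (r₁/r₂)³ = 1.86×10⁻⁴ · (18.4/28.3)³.
(r₁/r₂)³ = (0.6502)³ = 0.2748.
B₂ ≈ 5.112×10⁻⁵ T.

B ≈ 5.11×10⁻⁵ T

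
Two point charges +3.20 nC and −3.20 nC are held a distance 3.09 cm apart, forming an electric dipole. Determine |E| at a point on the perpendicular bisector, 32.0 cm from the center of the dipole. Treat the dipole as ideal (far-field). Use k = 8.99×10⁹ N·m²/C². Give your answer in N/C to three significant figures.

Dipole moment p = qd = (3.20×10⁻⁹ C)(0.0309 m) = 9.888×10⁻¹¹ C·m.
In the equatorial plane E = kp/r³.
E = (8.99×10⁹)(9.888×10⁻¹¹) / (0.320)³ = 27.13 N/C.

E ≈ 27.1 N/C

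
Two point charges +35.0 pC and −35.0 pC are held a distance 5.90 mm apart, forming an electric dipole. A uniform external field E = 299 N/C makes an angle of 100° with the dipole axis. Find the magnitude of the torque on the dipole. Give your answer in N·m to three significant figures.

τ ≈ 6.08×10⁻¹¹ N·m

Dipole moment p = qd = (3.50×10⁻¹¹ C)(0.00590 m) = 2.065×10⁻¹³ C·m.
Torque on an electric dipole: τ = pE sinθ.
τ = (2.065×10⁻¹³)(299)·sin100° = 6.081×10⁻¹¹ N·m.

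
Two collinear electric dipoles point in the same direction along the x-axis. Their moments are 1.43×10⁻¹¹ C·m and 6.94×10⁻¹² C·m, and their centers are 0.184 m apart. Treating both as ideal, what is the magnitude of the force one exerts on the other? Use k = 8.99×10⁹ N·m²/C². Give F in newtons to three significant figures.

F ≈ 4.67×10⁻⁹ N

On-axis field of dipole 1 at distance r: E = 2kp₁/r³. Force on dipole 2 is F = p₂·dE/dr (gradient along axis).
dE/dr = −6kp₁/r⁴, so |F| = 6kp₁p₂/r⁴ (attractive for aligned moments).
F = 6(8.99×10⁹)(1.43×10⁻¹¹)(6.94×10⁻¹²)/(0.184)⁴ = 4.670×10⁻⁹ N.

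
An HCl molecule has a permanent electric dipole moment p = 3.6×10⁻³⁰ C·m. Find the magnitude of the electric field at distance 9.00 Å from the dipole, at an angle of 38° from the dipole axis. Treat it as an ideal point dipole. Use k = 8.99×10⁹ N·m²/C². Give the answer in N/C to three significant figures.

E ≈ 7.51×10⁷ N/C

At angle θ the dipole field magnitude is E = (kp/r³)·√(1 + 3cos²θ).
kp/r³ = (8.99×10⁹)(3.60×10⁻³⁰) / (9.00×10⁻¹⁰)³ = 4.440×10⁷ N/C.
√(1 + 3cos²38°) = √(1 + 3·0.6210) = √2.8629 ≈ 1.6920.
E ≈ 4.440×10⁷ × 1.692 = 7.512×10⁷ N/C.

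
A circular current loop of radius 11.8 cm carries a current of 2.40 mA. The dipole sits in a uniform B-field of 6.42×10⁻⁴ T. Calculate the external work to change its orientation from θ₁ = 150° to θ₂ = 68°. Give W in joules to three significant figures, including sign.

W ≈ -8.36×10⁻⁸ J

Magnetic moment m = IA = Iπa² = (0.00240)·π·(0.118)² = 1.05×10⁻⁴ A·m².
W_ext = ΔU = −mB cosθ₂ + mB cosθ₁ = mB(cosθ₁ − cosθ₂).
W = (1.05×10⁻⁴)(6.42×10⁻⁴)·(cos150° − cos68°) = (6.741×10⁻⁸)·(-1.2406) = -8.363×10⁻⁸ J.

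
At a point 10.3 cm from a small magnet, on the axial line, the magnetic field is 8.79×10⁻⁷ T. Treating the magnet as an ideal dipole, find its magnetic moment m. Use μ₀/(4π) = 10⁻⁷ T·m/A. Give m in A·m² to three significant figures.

On axis B = (μ₀/4π)·2m/r³, so m = Br³·4π/(μ₀·2).
m = (8.79×10⁻⁷)·(0.103)³ / (2·10⁻⁷) = 0.004803 A·m².

m ≈ 0.00480 A·m²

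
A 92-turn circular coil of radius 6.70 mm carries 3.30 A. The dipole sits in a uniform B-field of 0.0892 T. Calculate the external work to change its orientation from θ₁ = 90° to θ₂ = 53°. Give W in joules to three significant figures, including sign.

m = NIA = NIπa² = 92·(3.30)·π·(0.00670)² = 0.04282 A·m².
W_ext = ΔU = −mB cosθ₂ + mB cosθ₁ = mB(cosθ₁ − cosθ₂).
W = (0.04282)(0.0892)·(cos90° − cos53°) = (0.003820)·(-0.6018) = -0.002299 J.

W ≈ -0.00230 J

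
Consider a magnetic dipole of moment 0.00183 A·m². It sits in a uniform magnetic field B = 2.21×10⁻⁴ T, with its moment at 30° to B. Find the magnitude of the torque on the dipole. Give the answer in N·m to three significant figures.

Torque on a magnetic dipole: τ = mB sinθ.
τ = (0.00183)(2.21×10⁻⁴)·sin30° = 2.022×10⁻⁷ N·m.

τ ≈ 2.02×10⁻⁷ N·m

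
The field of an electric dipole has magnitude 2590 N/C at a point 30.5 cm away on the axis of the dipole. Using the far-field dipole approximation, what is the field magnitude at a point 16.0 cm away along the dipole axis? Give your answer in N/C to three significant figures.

Dipole fields scale as 1/r³ in the far field; the geometry is the same at both points.
E₂ = E₁ · (r₁/r₂)³ = 2590 · (30.5/16.0)³.
(r₁/r₂)³ = (1.906)³ = 6.927.
E₂ ≈ 1.794×10⁴ N/C.

E ≈ 1.79×10⁴ N/C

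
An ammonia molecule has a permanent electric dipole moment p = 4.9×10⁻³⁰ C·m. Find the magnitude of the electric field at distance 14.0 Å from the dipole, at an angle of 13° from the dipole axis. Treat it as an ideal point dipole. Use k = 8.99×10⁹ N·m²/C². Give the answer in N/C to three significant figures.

At angle θ the dipole field magnitude is E = (kp/r³)·√(1 + 3cos²θ).
kp/r³ = (8.99×10⁹)(4.90×10⁻³⁰) / (1.40×10⁻⁹)³ = 1.605×10⁷ N/C.
√(1 + 3cos²13°) = √(1 + 3·0.9494) = √3.8482 ≈ 1.9617.
E ≈ 1.605×10⁷ × 1.962 = 3.149×10⁷ N/C.

E ≈ 3.15×10⁷ N/C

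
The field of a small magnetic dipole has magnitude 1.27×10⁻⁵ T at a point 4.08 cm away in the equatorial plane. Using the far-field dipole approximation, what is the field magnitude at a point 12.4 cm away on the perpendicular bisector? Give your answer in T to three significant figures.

Dipole fields scale as 1/r³ in the far field; the geometry is the same at both points.
B₂ = B₁ · (r₁/r₂)³ = 1.27×10⁻⁵ · (4.08/12.4)³.
(r₁/r₂)³ = (0.329)³ = 0.03562.
B₂ ≈ 4.524×10⁻⁷ T.

B ≈ 4.52×10⁻⁷ T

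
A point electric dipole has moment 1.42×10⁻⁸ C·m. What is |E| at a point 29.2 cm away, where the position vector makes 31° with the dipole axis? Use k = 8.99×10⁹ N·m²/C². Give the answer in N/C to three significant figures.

At angle θ the dipole field magnitude is E = (kp/r³)·√(1 + 3cos²θ).
kp/r³ = (8.99×10⁹)(1.42×10⁻⁸) / (0.292)³ = 5127 N/C.
√(1 + 3cos²31°) = √(1 + 3·0.7347) = √3.2042 ≈ 1.7900.
E ≈ 5127 × 1.790 = 9178 N/C.

E ≈ 9180 N/C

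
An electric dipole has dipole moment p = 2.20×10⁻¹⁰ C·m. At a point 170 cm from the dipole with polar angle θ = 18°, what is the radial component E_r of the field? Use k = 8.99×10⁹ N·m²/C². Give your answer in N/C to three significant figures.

For a dipole, E_r = (2kp cosθ)/r³.
kp/r³ = (8.99×10⁹)(2.20×10⁻¹⁰)/(1.70)³ = 0.4026 N/C.
E_r = 2·0.4026·cos18° = 0.7657 N/C.

E_r ≈ 0.766 N/C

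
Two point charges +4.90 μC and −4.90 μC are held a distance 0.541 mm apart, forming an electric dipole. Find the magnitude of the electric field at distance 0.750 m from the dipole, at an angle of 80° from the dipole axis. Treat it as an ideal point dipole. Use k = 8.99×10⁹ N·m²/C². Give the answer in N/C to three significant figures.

E ≈ 59.0 N/C

Dipole moment p = qd = (4.90×10⁻⁶ C)(5.41×10⁻⁴ m) = 2.651×10⁻⁹ C·m.
At angle θ the dipole field magnitude is E = (kp/r³)·√(1 + 3cos²θ).
kp/r³ = (8.99×10⁹)(2.651×10⁻⁹) / (0.750)³ = 56.49 N/C.
√(1 + 3cos²80°) = √(1 + 3·0.0302) = √1.0905 ≈ 1.0443.
E ≈ 56.49 × 1.044 = 58.99 N/C.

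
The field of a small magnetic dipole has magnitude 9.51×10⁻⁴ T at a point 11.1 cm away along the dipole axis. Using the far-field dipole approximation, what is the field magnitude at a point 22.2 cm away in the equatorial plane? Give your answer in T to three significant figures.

B ≈ 5.94×10⁻⁵ T

Dipole fields scale as 1/r³ in the far field.
The axial field is twice the equatorial field at the same r, so the geometry factor is 1/2.
B₂ = B₁ · (1/2) · (r₁/r₂)³ = 9.51×10⁻⁴ · 0.5 · (11.1/22.2)³.
(r₁/r₂)³ = (0.5)³ = 0.125.
B₂ ≈ 5.944×10⁻⁵ T.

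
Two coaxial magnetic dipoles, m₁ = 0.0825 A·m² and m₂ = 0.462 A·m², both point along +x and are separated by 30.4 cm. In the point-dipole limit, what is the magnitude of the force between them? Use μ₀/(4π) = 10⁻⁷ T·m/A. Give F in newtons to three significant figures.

On-axis B of dipole 1: B = (μ₀/4π)·2m₁/r³. Force on dipole 2: F = m₂·dB/dr.
dB/dr = −(μ₀/4π)·6m₁/r⁴, so |F| = (μ₀/4π)·6m₁m₂/r⁴.
F = 6(10⁻⁷)(0.0825)(0.462)/(0.304)⁴ = 2.678×10⁻⁶ N.

F ≈ 2.68×10⁻⁶ N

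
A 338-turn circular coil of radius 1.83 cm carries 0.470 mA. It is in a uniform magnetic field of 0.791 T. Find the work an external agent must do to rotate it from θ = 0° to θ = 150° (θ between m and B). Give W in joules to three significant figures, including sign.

m = NIA = NIπa² = 338·(4.70×10⁻⁴)·π·(0.0183)² = 1.671×10⁻⁴ A·m².
W_ext = ΔU = −mB cosθ₂ + mB cosθ₁ = mB(cosθ₁ − cosθ₂).
W = (1.671×10⁻⁴)(0.791)·(cos0° − cos150°) = (1.322×10⁻⁴)·(+1.8660) = 2.466×10⁻⁴ J.

W ≈ 2.47×10⁻⁴ J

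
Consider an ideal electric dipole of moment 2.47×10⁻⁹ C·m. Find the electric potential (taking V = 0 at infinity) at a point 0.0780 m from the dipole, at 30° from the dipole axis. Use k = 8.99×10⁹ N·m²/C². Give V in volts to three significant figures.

The dipole potential is V = kp cosθ / r².
V = (8.99×10⁹)(2.47×10⁻⁹)·cos30° / (0.0780)² = 3161 V.

V ≈ 3160 V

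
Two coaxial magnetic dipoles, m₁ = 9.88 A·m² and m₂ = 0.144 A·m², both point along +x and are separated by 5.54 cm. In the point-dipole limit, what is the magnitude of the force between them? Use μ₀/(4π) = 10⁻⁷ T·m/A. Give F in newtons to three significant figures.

F ≈ 0.0906 N

On-axis B of dipole 1: B = (μ₀/4π)·2m₁/r³. Force on dipole 2: F = m₂·dB/dr.
dB/dr = −(μ₀/4π)·6m₁/r⁴, so |F| = (μ₀/4π)·6m₁m₂/r⁴.
F = 6(10⁻⁷)(9.88)(0.144)/(0.0554)⁴ = 0.09062 N.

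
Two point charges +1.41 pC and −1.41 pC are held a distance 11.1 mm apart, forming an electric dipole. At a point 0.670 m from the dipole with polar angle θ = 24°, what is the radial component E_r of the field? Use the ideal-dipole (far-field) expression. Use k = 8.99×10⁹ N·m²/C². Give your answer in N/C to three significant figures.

Dipole moment p = qd = (1.41×10⁻¹² C)(0.0111 m) = 1.565×10⁻¹⁴ C·m.
For a dipole, E_r = (2kp cosθ)/r³.
kp/r³ = (8.99×10⁹)(1.565×10⁻¹⁴)/(0.670)³ = 4.678×10⁻⁴ N/C.
E_r = 2·4.678×10⁻⁴·cos24° = 8.547×10⁻⁴ N/C.

E_r ≈ 8.55×10⁻⁴ N/C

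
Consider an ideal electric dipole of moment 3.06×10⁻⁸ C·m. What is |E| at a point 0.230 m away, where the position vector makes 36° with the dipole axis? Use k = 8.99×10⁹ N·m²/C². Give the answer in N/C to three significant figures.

E ≈ 3.89×10⁴ N/C

At angle θ the dipole field magnitude is E = (kp/r³)·√(1 + 3cos²θ).
kp/r³ = (8.99×10⁹)(3.06×10⁻⁸) / (0.230)³ = 2.261×10⁴ N/C.
√(1 + 3cos²36°) = √(1 + 3·0.6545) = √2.9635 ≈ 1.7215.
E ≈ 2.261×10⁴ × 1.721 = 3.892×10⁴ N/C.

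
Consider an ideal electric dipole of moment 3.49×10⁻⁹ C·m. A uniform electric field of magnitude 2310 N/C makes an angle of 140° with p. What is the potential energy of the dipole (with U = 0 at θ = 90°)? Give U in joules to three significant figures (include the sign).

U = −p·E = −pE cosθ.
U = −(3.49×10⁻⁹)(2310)·cos140° = 6.176×10⁻⁶ J.

U ≈ 6.18×10⁻⁶ J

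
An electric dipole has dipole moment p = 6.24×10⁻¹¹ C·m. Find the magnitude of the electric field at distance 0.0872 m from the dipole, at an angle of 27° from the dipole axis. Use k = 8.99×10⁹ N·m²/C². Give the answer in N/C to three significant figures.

At angle θ the dipole field magnitude is E = (kp/r³)·√(1 + 3cos²θ).
kp/r³ = (8.99×10⁹)(6.24×10⁻¹¹) / (0.0872)³ = 846.0 N/C.
√(1 + 3cos²27°) = √(1 + 3·0.7939) = √3.3817 ≈ 1.8389.
E ≈ 846.0 × 1.839 = 1556 N/C.

E ≈ 1560 N/C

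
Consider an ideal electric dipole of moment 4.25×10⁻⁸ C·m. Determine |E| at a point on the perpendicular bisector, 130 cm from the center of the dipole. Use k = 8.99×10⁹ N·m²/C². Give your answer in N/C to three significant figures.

In the equatorial plane E = kp/r³.
E = (8.99×10⁹)(4.25×10⁻⁸) / (1.30)³ = 173.9 N/C.

E ≈ 174 N/C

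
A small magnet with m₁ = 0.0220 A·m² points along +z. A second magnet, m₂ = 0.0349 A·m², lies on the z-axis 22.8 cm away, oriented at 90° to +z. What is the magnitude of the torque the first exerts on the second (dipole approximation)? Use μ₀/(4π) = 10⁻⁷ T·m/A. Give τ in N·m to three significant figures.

Dipole B is on the axis of dipole A, so B₁ there is axial: B₁ = (μ₀/4π)·2m₁/r³ along +z.
B₁ = 2(10⁻⁷)(0.0220)/(0.228)³ = 3.712×10⁻⁷ T.
τ = m₂ B₁ sinθ.
τ = (0.0349)(3.712×10⁻⁷)·sin90° = 1.296×10⁻⁸ N·m.

τ ≈ 1.30×10⁻⁸ N·m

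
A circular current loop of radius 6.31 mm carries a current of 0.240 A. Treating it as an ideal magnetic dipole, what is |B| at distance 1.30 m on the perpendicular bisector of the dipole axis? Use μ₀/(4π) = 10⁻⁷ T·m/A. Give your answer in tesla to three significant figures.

B ≈ 1.37×10⁻¹² T

Magnetic moment m = IA = Iπa² = (0.240)·π·(0.00631)² = 3.002×10⁻⁵ A·m².
In the equatorial plane B = (μ₀/4π)·m/r³ (half the axial value).
B = (10⁻⁷)·(3.002×10⁻⁵) / (1.30)³ = 1.366×10⁻¹² T.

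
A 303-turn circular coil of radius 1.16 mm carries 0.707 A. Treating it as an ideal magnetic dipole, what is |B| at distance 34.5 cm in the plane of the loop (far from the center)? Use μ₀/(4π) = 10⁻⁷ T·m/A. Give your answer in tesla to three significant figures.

B ≈ 2.21×10⁻⁹ T

m = NIA = NIπa² = 303·(0.707)·π·(0.00116)² = 9.056×10⁻⁴ A·m².
In the equatorial plane B = (μ₀/4π)·m/r³ (half the axial value).
B = (10⁻⁷)·(9.056×10⁻⁴) / (0.345)³ = 2.205×10⁻⁹ T.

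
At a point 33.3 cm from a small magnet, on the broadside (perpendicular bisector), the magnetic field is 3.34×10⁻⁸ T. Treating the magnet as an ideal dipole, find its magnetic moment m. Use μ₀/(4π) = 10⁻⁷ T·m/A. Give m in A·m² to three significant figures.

In the equatorial plane B = (μ₀/4π)·m/r³, so m = Br³·4π/(μ₀).
m = (3.34×10⁻⁸)·(0.333)³ / (10⁻⁷) = 0.01233 A·m².

m ≈ 0.0123 A·m²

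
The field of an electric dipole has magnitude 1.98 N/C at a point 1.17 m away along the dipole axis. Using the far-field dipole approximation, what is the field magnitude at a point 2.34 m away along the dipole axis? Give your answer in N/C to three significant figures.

Dipole fields scale as 1/r³ in the far field; the geometry is the same at both points.
E₂ = E₁ · (r₁/r₂)³ = 1.98 · (1.17/2.34)³.
(r₁/r₂)³ = (0.5)³ = 0.125.
E₂ ≈ 0.2475 N/C.

E ≈ 0.248 N/C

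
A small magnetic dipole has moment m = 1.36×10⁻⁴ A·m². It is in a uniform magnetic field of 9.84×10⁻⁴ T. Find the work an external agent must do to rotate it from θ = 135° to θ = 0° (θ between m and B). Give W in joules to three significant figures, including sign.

W_ext = ΔU = −mB cosθ₂ + mB cosθ₁ = mB(cosθ₁ − cosθ₂).
W = (1.36×10⁻⁴)(9.84×10⁻⁴)·(cos135° − cos0°) = (1.338×10⁻⁷)·(-1.7071) = -2.285×10⁻⁷ J.

W ≈ -2.28×10⁻⁷ J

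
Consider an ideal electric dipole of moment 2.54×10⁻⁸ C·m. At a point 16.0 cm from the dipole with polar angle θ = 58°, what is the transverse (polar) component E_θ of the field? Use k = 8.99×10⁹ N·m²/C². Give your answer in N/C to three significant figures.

E_θ ≈ 4.73×10⁴ N/C

For a dipole, E_θ = (kp sinθ)/r³.
kp/r³ = (8.99×10⁹)(2.54×10⁻⁸)/(0.160)³ = 5.575×10⁴ N/C.
E_θ = 5.575×10⁴·sin58° = 4.728×10⁴ N/C.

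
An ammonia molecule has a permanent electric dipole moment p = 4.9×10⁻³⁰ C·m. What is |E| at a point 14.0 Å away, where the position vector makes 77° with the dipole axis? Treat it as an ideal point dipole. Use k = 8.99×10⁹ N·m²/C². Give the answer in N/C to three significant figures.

E ≈ 1.72×10⁷ N/C

At angle θ the dipole field magnitude is E = (kp/r³)·√(1 + 3cos²θ).
kp/r³ = (8.99×10⁹)(4.90×10⁻³⁰) / (1.40×10⁻⁹)³ = 1.605×10⁷ N/C.
√(1 + 3cos²77°) = √(1 + 3·0.0506) = √1.1518 ≈ 1.0732.
E ≈ 1.605×10⁷ × 1.073 = 1.723×10⁷ N/C.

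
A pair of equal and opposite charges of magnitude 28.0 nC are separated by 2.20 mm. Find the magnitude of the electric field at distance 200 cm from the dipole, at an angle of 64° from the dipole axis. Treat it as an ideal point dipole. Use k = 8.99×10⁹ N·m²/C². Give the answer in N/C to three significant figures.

E ≈ 0.0869 N/C

Dipole moment p = qd = (2.80×10⁻⁸ C)(0.00220 m) = 6.16×10⁻¹¹ C·m.
At angle θ the dipole field magnitude is E = (kp/r³)·√(1 + 3cos²θ).
kp/r³ = (8.99×10⁹)(6.16×10⁻¹¹) / (2.00)³ = 0.06922 N/C.
√(1 + 3cos²64°) = √(1 + 3·0.1922) = √1.5765 ≈ 1.2556.
E ≈ 0.06922 × 1.256 = 0.08692 N/C.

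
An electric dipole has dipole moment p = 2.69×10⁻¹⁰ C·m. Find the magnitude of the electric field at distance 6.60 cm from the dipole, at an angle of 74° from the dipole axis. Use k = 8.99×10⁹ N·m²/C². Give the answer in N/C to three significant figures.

At angle θ the dipole field magnitude is E = (kp/r³)·√(1 + 3cos²θ).
kp/r³ = (8.99×10⁹)(2.69×10⁻¹⁰) / (0.0660)³ = 8412 N/C.
√(1 + 3cos²74°) = √(1 + 3·0.0760) = √1.2279 ≈ 1.1081.
E ≈ 8412 × 1.108 = 9321 N/C.

E ≈ 9320 N/C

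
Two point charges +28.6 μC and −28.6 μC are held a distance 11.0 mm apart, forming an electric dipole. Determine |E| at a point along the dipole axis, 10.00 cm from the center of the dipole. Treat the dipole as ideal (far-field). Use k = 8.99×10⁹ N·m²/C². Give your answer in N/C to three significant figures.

E ≈ 5.66×10⁶ N/C

Dipole moment p = qd = (2.86×10⁻⁵ C)(0.0110 m) = 3.146×10⁻⁷ C·m.
On the dipole axis E = 2kp/r³.
E = 2·(8.99×10⁹)(3.146×10⁻⁷) / (0.100)³ = 5.657×10⁶ N/C.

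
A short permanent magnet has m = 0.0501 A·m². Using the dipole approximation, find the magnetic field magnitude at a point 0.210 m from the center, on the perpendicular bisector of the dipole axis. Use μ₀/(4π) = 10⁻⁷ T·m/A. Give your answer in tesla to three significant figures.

B ≈ 5.41×10⁻⁷ T

In the equatorial plane B = (μ₀/4π)·m/r³ (half the axial value).
B = (10⁻⁷)·(0.0501) / (0.210)³ = 5.410×10⁻⁷ T.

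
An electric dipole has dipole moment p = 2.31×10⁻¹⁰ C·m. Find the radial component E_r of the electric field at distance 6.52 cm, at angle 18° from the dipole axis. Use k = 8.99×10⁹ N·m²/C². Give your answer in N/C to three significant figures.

E_r ≈ 1.43×10⁴ N/C

For a dipole, E_r = (2kp cosθ)/r³.
kp/r³ = (8.99×10⁹)(2.31×10⁻¹⁰)/(0.0652)³ = 7493 N/C.
E_r = 2·7493·cos18° = 1.425×10⁴ N/C.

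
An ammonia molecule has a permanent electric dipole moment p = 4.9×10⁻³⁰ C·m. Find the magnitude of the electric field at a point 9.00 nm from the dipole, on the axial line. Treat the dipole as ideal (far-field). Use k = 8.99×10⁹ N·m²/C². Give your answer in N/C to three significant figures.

E ≈ 1.21×10⁵ N/C

On the dipole axis E = 2kp/r³.
E = 2·(8.99×10⁹)(4.90×10⁻³⁰) / (9.00×10⁻⁹)³ = 1.209×10⁵ N/C.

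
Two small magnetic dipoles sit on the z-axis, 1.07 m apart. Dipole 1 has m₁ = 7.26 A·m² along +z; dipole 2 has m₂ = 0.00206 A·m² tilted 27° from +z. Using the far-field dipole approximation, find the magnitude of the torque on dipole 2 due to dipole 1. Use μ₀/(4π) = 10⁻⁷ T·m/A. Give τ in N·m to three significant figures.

τ ≈ 1.11×10⁻⁹ N·m

Dipole B is on the axis of dipole A, so B₁ there is axial: B₁ = (μ₀/4π)·2m₁/r³ along +z.
B₁ = 2(10⁻⁷)(7.26)/(1.07)³ = 1.185×10⁻⁶ T.
τ = m₂ B₁ sinθ.
τ = (0.00206)(1.185×10⁻⁶)·sin27° = 1.108×10⁻⁹ N·m.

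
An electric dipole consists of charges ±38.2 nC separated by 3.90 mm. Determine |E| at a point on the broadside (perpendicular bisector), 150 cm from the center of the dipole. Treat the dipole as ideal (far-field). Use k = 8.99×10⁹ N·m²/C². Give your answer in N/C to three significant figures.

E ≈ 0.397 N/C

Dipole moment p = qd = (3.82×10⁻⁸ C)(0.00390 m) = 1.49×10⁻¹⁰ C·m.
In the equatorial plane E = kp/r³.
E = (8.99×10⁹)(1.49×10⁻¹⁰) / (1.50)³ = 0.3969 N/C.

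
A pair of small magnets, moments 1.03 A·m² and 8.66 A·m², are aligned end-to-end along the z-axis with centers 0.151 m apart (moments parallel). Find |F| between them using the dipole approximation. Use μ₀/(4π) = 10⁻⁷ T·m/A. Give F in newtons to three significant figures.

On-axis B of dipole 1: B = (μ₀/4π)·2m₁/r³. Force on dipole 2: F = m₂·dB/dr.
dB/dr = −(μ₀/4π)·6m₁/r⁴, so |F| = (μ₀/4π)·6m₁m₂/r⁴.
F = 6(10⁻⁷)(1.03)(8.66)/(0.151)⁴ = 0.01029 N.

F ≈ 0.0103 N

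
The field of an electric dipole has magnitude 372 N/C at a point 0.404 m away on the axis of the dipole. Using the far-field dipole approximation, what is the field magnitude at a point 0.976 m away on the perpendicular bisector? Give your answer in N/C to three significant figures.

Dipole fields scale as 1/r³ in the far field.
The axial field is twice the equatorial field at the same r, so the geometry factor is 1/2.
E₂ = E₁ · (1/2) · (r₁/r₂)³ = 372 · 0.5 · (0.404/0.976)³.
(r₁/r₂)³ = (0.4139)³ = 0.07092.
E₂ ≈ 13.19 N/C.

E ≈ 13.2 N/C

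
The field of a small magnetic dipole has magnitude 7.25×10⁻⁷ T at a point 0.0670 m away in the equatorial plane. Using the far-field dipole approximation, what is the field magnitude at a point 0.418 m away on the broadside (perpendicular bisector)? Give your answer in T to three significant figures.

Dipole fields scale as 1/r³ in the far field; the geometry is the same at both points.
B₂ = B₁ · (r₁/r₂)³ = 7.25×10⁻⁷ · (0.0670/0.418)³.
(r₁/r₂)³ = (0.1603)³ = 0.004118.
B₂ ≈ 2.986×10⁻⁹ T.

B ≈ 2.99×10⁻⁹ T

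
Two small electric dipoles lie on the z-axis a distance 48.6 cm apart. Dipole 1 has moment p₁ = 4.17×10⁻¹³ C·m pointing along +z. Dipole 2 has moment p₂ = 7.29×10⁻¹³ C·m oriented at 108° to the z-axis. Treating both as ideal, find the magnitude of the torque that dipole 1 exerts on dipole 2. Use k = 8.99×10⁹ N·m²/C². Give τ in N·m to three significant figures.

The second dipole sits on the axis of the first, so the field there is axial: E₁ = 2kp₁/r³ along +z.
E₁ = 2(8.99×10⁹)(4.17×10⁻¹³)/(0.486)³ = 0.06532 N/C.
Torque on the second dipole: τ = p₂ E₁ sinθ.
τ = (7.29×10⁻¹³)(0.06532)·sin108° = 4.528×10⁻¹⁴ N·m.

τ ≈ 4.53×10⁻¹⁴ N·m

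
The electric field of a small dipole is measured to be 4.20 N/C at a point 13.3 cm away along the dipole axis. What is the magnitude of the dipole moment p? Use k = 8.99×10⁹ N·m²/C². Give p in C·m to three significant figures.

p ≈ 5.50×10⁻¹³ C·m

On axis E = 2kp/r³, so p = Er³/(2k).
p = (4.20)·(0.133)³ / (2·8.99×10⁹) = 5.496×10⁻¹³ C·m.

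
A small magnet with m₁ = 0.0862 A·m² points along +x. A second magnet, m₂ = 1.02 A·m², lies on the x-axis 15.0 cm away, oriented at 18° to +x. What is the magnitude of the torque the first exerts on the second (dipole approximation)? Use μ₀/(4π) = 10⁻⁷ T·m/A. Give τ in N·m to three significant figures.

Dipole B is on the axis of dipole A, so B₁ there is axial: B₁ = (μ₀/4π)·2m₁/r³ along +x.
B₁ = 2(10⁻⁷)(0.0862)/(0.150)³ = 5.108×10⁻⁶ T.
τ = m₂ B₁ sinθ.
τ = (1.02)(5.108×10⁻⁶)·sin18° = 1.610×10⁻⁶ N·m.

τ ≈ 1.61×10⁻⁶ N·m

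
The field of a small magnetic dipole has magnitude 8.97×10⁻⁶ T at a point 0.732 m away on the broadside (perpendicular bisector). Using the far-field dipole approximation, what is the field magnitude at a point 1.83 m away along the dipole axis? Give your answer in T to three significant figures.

Dipole fields scale as 1/r³ in the far field.
The axial field is twice the equatorial field at the same r, so the geometry factor is 2/1.
B₂ = B₁ · (2/1) · (r₁/r₂)³ = 8.97×10⁻⁶ · 2 · (0.732/1.83)³.
(r₁/r₂)³ = (0.4)³ = 0.064.
B₂ ≈ 1.148×10⁻⁶ T.

B ≈ 1.15×10⁻⁶ T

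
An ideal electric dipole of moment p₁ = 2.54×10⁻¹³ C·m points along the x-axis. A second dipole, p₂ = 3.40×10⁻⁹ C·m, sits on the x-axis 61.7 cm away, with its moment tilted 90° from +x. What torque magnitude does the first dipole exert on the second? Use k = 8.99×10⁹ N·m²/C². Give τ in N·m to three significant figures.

The second dipole sits on the axis of the first, so the field there is axial: E₁ = 2kp₁/r³ along +x.
E₁ = 2(8.99×10⁹)(2.54×10⁻¹³)/(0.617)³ = 0.01944 N/C.
Torque on the second dipole: τ = p₂ E₁ sinθ.
τ = (3.40×10⁻⁹)(0.01944)·sin90° = 6.611×10⁻¹¹ N·m.

τ ≈ 6.61×10⁻¹¹ N·m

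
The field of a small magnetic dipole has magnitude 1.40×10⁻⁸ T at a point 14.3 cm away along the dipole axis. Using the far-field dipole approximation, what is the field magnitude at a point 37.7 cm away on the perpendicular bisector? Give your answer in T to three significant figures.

Dipole fields scale as 1/r³ in the far field.
The axial field is twice the equatorial field at the same r, so the geometry factor is 1/2.
B₂ = B₁ · (1/2) · (r₁/r₂)³ = 1.40×10⁻⁸ · 0.5 · (14.3/37.7)³.
(r₁/r₂)³ = (0.3793)³ = 0.05457.
B₂ ≈ 3.820×10⁻¹⁰ T.

B ≈ 3.82×10⁻¹⁰ T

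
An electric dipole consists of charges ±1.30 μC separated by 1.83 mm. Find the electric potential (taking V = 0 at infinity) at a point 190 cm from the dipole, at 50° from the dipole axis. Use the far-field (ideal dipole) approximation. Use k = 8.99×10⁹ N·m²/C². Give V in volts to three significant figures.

V ≈ 3.81 V

Dipole moment p = qd = (1.30×10⁻⁶ C)(0.00183 m) = 2.379×10⁻⁹ C·m.
The dipole potential is V = kp cosθ / r².
V = (8.99×10⁹)(2.379×10⁻⁹)·cos50° / (1.90)² = 3.808 V.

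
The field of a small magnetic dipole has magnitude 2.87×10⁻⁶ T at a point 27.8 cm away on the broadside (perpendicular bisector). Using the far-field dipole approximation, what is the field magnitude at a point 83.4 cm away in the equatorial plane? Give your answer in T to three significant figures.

Dipole fields scale as 1/r³ in the far field; the geometry is the same at both points.
B₂ = B₁ · (r₁/r₂)³ = 2.87×10⁻⁶ · (27.8/83.4)³.
(r₁/r₂)³ = (0.3333)³ = 0.03704.
B₂ ≈ 1.063×10⁻⁷ T.

B ≈ 1.06×10⁻⁷ T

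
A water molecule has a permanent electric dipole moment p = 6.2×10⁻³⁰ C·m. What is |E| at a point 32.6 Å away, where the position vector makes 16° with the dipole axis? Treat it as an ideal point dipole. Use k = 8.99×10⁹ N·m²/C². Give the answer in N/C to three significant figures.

At angle θ the dipole field magnitude is E = (kp/r³)·√(1 + 3cos²θ).
kp/r³ = (8.99×10⁹)(6.20×10⁻³⁰) / (3.26×10⁻⁹)³ = 1.609×10⁶ N/C.
√(1 + 3cos²16°) = √(1 + 3·0.9240) = √3.7721 ≈ 1.9422.
E ≈ 1.609×10⁶ × 1.942 = 3.125×10⁶ N/C.

E ≈ 3.12×10⁶ N/C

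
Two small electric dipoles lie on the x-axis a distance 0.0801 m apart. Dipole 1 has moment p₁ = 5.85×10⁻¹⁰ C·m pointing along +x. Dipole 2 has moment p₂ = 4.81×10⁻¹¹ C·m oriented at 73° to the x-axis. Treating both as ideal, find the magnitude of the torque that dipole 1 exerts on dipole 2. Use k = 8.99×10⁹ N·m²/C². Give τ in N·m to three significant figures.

τ ≈ 9.41×10⁻⁷ N·m

The second dipole sits on the axis of the first, so the field there is axial: E₁ = 2kp₁/r³ along +x.
E₁ = 2(8.99×10⁹)(5.85×10⁻¹⁰)/(0.0801)³ = 2.047×10⁴ N/C.
Torque on the second dipole: τ = p₂ E₁ sinθ.
τ = (4.81×10⁻¹¹)(2.047×10⁴)·sin73° = 9.414×10⁻⁷ N·m.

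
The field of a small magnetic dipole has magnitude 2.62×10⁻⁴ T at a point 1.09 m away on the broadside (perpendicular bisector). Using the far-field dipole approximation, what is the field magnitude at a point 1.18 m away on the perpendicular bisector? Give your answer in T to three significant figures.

Dipole fields scale as 1/r³ in the far field; the geometry is the same at both points.
B₂ = B₁ · (r₁/r₂)³ = 2.62×10⁻⁴ · (1.09/1.18)³.
(r₁/r₂)³ = (0.9237)³ = 0.7882.
B₂ ≈ 2.065×10⁻⁴ T.

B ≈ 2.07×10⁻⁴ T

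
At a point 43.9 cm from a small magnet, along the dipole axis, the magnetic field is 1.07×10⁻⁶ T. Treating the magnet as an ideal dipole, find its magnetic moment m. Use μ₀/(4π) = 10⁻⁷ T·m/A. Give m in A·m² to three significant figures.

m ≈ 0.453 A·m²

On axis B = (μ₀/4π)·2m/r³, so m = Br³·4π/(μ₀·2).
m = (1.07×10⁻⁶)·(0.439)³ / (2·10⁻⁷) = 0.4526 A·m².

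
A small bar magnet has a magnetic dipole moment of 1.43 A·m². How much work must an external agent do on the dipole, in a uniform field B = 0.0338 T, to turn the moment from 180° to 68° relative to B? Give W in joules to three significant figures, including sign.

W ≈ -0.0664 J

W_ext = ΔU = −mB cosθ₂ + mB cosθ₁ = mB(cosθ₁ − cosθ₂).
W = (1.43)(0.0338)·(cos180° − cos68°) = (0.04833)·(-1.3746) = -0.06644 J.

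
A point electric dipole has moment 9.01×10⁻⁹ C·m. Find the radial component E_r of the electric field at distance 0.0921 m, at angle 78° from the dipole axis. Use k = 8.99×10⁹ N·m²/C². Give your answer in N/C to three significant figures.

E_r ≈ 4.31×10⁴ N/C

For a dipole, E_r = (2kp cosθ)/r³.
kp/r³ = (8.99×10⁹)(9.01×10⁻⁹)/(0.0921)³ = 1.037×10⁵ N/C.
E_r = 2·1.037×10⁵·cos78° = 4.311×10⁴ N/C.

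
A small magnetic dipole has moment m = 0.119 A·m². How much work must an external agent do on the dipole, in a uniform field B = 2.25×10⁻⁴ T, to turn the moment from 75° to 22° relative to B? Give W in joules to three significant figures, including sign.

W_ext = ΔU = −mB cosθ₂ + mB cosθ₁ = mB(cosθ₁ − cosθ₂).
W = (0.119)(2.25×10⁻⁴)·(cos75° − cos22°) = (2.677×10⁻⁵)·(-0.6684) = -1.790×10⁻⁵ J.

W ≈ -1.79×10⁻⁵ J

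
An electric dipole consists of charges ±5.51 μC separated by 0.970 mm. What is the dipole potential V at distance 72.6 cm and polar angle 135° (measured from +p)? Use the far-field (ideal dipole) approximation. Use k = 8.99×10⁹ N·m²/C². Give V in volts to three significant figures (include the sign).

Dipole moment p = qd = (5.51×10⁻⁶ C)(9.70×10⁻⁴ m) = 5.345×10⁻⁹ C·m.
The dipole potential is V = kp cosθ / r².
V = (8.99×10⁹)(5.345×10⁻⁹)·cos135° / (0.726)² = -64.46 V.

V ≈ -64.5 V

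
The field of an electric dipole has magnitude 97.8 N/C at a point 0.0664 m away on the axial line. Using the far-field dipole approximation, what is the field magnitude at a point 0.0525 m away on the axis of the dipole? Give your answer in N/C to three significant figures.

Dipole fields scale as 1/r³ in the far field; the geometry is the same at both points.
E₂ = E₁ · (r₁/r₂)³ = 97.8 · (0.0664/0.0525)³.
(r₁/r₂)³ = (1.265)³ = 2.023.
E₂ ≈ 197.9 N/C.

E ≈ 198 N/C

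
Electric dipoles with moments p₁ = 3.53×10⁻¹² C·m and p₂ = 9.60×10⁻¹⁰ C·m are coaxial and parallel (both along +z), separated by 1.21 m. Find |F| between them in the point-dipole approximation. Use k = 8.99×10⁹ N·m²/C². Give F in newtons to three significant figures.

F ≈ 8.53×10⁻¹¹ N

On-axis field of dipole 1 at distance r: E = 2kp₁/r³. Force on dipole 2 is F = p₂·dE/dr (gradient along axis).
dE/dr = −6kp₁/r⁴, so |F| = 6kp₁p₂/r⁴ (attractive for aligned moments).
F = 6(8.99×10⁹)(3.53×10⁻¹²)(9.60×10⁻¹⁰)/(1.21)⁴ = 8.527×10⁻¹¹ N.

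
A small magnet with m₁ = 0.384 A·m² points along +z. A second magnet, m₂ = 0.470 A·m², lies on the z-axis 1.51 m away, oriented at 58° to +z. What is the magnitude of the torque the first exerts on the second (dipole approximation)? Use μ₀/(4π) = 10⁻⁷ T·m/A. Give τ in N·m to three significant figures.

τ ≈ 8.89×10⁻⁹ N·m

Dipole B is on the axis of dipole A, so B₁ there is axial: B₁ = (μ₀/4π)·2m₁/r³ along +z.
B₁ = 2(10⁻⁷)(0.384)/(1.51)³ = 2.231×10⁻⁸ T.
τ = m₂ B₁ sinθ.
τ = (0.470)(2.231×10⁻⁸)·sin58° = 8.891×10⁻⁹ N·m.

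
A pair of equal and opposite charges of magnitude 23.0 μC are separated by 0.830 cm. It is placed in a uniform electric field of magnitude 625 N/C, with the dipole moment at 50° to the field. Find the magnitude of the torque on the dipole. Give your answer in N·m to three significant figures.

Dipole moment p = qd = (2.30×10⁻⁵ C)(0.00830 m) = 1.909×10⁻⁷ C·m.
Torque on an electric dipole: τ = pE sinθ.
τ = (1.909×10⁻⁷)(625)·sin50° = 9.140×10⁻⁵ N·m.

τ ≈ 9.14×10⁻⁵ N·m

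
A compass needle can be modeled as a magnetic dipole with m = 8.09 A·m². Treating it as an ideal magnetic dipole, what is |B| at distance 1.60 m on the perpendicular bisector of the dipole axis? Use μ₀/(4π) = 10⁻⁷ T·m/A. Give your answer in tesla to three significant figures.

B ≈ 1.98×10⁻⁷ T

In the equatorial plane B = (μ₀/4π)·m/r³ (half the axial value).
B = (10⁻⁷)·(8.09) / (1.60)³ = 1.975×10⁻⁷ T.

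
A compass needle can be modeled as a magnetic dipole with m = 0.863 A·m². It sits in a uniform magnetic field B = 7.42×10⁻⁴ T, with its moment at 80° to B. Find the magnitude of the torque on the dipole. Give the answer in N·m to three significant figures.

τ ≈ 6.31×10⁻⁴ N·m

Torque on a magnetic dipole: τ = mB sinθ.
τ = (0.863)(7.42×10⁻⁴)·sin80° = 6.306×10⁻⁴ N·m.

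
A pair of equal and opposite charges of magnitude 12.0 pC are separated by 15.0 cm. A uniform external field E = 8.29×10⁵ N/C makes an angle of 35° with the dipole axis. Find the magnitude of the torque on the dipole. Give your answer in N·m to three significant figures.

τ ≈ 8.56×10⁻⁷ N·m

Dipole moment p = qd = (1.20×10⁻¹¹ C)(0.150 m) = 1.80×10⁻¹² C·m.
Torque on an electric dipole: τ = pE sinθ.
τ = (1.80×10⁻¹²)(8.29×10⁵)·sin35° = 8.559×10⁻⁷ N·m.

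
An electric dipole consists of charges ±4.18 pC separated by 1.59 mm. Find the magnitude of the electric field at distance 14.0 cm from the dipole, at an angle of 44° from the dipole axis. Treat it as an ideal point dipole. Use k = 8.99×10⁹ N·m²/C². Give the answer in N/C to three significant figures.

E ≈ 0.0348 N/C

Dipole moment p = qd = (4.18×10⁻¹² C)(0.00159 m) = 6.646×10⁻¹⁵ C·m.
At angle θ the dipole field magnitude is E = (kp/r³)·√(1 + 3cos²θ).
kp/r³ = (8.99×10⁹)(6.646×10⁻¹⁵) / (0.140)³ = 0.02177 N/C.
√(1 + 3cos²44°) = √(1 + 3·0.5174) = √2.5523 ≈ 1.5976.
E ≈ 0.02177 × 1.598 = 0.03479 N/C.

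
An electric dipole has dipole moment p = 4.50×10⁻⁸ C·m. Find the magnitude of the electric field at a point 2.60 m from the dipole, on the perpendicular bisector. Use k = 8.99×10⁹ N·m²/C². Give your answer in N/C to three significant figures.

In the equatorial plane E = kp/r³.
E = (8.99×10⁹)(4.50×10⁻⁸) / (2.60)³ = 23.02 N/C.

E ≈ 23.0 N/C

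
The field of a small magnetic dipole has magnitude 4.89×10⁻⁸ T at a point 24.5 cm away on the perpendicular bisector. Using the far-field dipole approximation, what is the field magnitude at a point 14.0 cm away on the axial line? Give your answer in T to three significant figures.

Dipole fields scale as 1/r³ in the far field.
The axial field is twice the equatorial field at the same r, so the geometry factor is 2/1.
B₂ = B₁ · (2/1) · (r₁/r₂)³ = 4.89×10⁻⁸ · 2 · (24.5/14.0)³.
(r₁/r₂)³ = (1.75)³ = 5.359.
B₂ ≈ 5.241×10⁻⁷ T.

B ≈ 5.24×10⁻⁷ T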